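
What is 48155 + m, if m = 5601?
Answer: 53756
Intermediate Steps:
48155 + m = 48155 + 5601 = 53756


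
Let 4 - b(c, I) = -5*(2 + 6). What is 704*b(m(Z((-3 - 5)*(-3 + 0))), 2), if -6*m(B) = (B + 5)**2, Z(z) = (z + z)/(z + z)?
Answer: 30976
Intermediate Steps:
Z(z) = 1 (Z(z) = (2*z)/((2*z)) = (2*z)*(1/(2*z)) = 1)
m(B) = -(5 + B)**2/6 (m(B) = -(B + 5)**2/6 = -(5 + B)**2/6)
b(c, I) = 44 (b(c, I) = 4 - (-5)*(2 + 6) = 4 - (-5)*8 = 4 - 1*(-40) = 4 + 40 = 44)
704*b(m(Z((-3 - 5)*(-3 + 0))), 2) = 704*44 = 30976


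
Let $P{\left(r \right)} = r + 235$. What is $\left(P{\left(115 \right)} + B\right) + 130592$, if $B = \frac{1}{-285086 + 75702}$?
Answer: $\frac{27417159727}{209384} \approx 1.3094 \cdot 10^{5}$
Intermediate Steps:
$P{\left(r \right)} = 235 + r$
$B = - \frac{1}{209384}$ ($B = \frac{1}{-209384} = - \frac{1}{209384} \approx -4.7759 \cdot 10^{-6}$)
$\left(P{\left(115 \right)} + B\right) + 130592 = \left(\left(235 + 115\right) - \frac{1}{209384}\right) + 130592 = \left(350 - \frac{1}{209384}\right) + 130592 = \frac{73284399}{209384} + 130592 = \frac{27417159727}{209384}$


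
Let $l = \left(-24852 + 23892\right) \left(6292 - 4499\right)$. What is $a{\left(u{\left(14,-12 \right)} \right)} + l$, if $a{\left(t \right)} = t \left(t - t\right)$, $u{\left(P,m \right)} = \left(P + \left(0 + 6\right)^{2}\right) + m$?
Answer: $-1721280$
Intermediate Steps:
$u{\left(P,m \right)} = 36 + P + m$ ($u{\left(P,m \right)} = \left(P + 6^{2}\right) + m = \left(P + 36\right) + m = \left(36 + P\right) + m = 36 + P + m$)
$a{\left(t \right)} = 0$ ($a{\left(t \right)} = t 0 = 0$)
$l = -1721280$ ($l = \left(-960\right) 1793 = -1721280$)
$a{\left(u{\left(14,-12 \right)} \right)} + l = 0 - 1721280 = -1721280$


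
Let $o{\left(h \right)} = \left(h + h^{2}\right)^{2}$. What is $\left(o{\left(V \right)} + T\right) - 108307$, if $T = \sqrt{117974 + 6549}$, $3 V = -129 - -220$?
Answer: $\frac{64398049}{81} + \sqrt{124523} \approx 7.9539 \cdot 10^{5}$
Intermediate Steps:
$V = \frac{91}{3}$ ($V = \frac{-129 - -220}{3} = \frac{-129 + 220}{3} = \frac{1}{3} \cdot 91 = \frac{91}{3} \approx 30.333$)
$T = \sqrt{124523} \approx 352.88$
$\left(o{\left(V \right)} + T\right) - 108307 = \left(\left(\frac{91}{3}\right)^{2} \left(1 + \frac{91}{3}\right)^{2} + \sqrt{124523}\right) - 108307 = \left(\frac{8281 \left(\frac{94}{3}\right)^{2}}{9} + \sqrt{124523}\right) - 108307 = \left(\frac{8281}{9} \cdot \frac{8836}{9} + \sqrt{124523}\right) - 108307 = \left(\frac{73170916}{81} + \sqrt{124523}\right) - 108307 = \frac{64398049}{81} + \sqrt{124523}$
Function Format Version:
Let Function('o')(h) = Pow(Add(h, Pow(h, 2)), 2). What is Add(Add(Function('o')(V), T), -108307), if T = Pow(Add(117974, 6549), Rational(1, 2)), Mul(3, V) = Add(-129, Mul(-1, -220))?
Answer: Add(Rational(64398049, 81), Pow(124523, Rational(1, 2))) ≈ 7.9539e+5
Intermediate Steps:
V = Rational(91, 3) (V = Mul(Rational(1, 3), Add(-129, Mul(-1, -220))) = Mul(Rational(1, 3), Add(-129, 220)) = Mul(Rational(1, 3), 91) = Rational(91, 3) ≈ 30.333)
T = Pow(124523, Rational(1, 2)) ≈ 352.88
Add(Add(Function('o')(V), T), -108307) = Add(Add(Mul(Pow(Rational(91, 3), 2), Pow(Add(1, Rational(91, 3)), 2)), Pow(124523, Rational(1, 2))), -108307) = Add(Add(Mul(Rational(8281, 9), Pow(Rational(94, 3), 2)), Pow(124523, Rational(1, 2))), -108307) = Add(Add(Mul(Rational(8281, 9), Rational(8836, 9)), Pow(124523, Rational(1, 2))), -108307) = Add(Add(Rational(73170916, 81), Pow(124523, Rational(1, 2))), -108307) = Add(Rational(64398049, 81), Pow(124523, Rational(1, 2)))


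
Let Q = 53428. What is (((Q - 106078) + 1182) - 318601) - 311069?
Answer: -681138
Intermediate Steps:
(((Q - 106078) + 1182) - 318601) - 311069 = (((53428 - 106078) + 1182) - 318601) - 311069 = ((-52650 + 1182) - 318601) - 311069 = (-51468 - 318601) - 311069 = -370069 - 311069 = -681138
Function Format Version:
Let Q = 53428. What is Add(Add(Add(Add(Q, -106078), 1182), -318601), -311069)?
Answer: -681138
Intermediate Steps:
Add(Add(Add(Add(Q, -106078), 1182), -318601), -311069) = Add(Add(Add(Add(53428, -106078), 1182), -318601), -311069) = Add(Add(Add(-52650, 1182), -318601), -311069) = Add(Add(-51468, -318601), -311069) = Add(-370069, -311069) = -681138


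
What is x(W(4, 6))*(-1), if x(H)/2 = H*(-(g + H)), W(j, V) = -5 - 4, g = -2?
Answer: 198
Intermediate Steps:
W(j, V) = -9
x(H) = 2*H*(2 - H) (x(H) = 2*(H*(-(-2 + H))) = 2*(H*(2 - H)) = 2*H*(2 - H))
x(W(4, 6))*(-1) = (2*(-9)*(2 - 1*(-9)))*(-1) = (2*(-9)*(2 + 9))*(-1) = (2*(-9)*11)*(-1) = -198*(-1) = 198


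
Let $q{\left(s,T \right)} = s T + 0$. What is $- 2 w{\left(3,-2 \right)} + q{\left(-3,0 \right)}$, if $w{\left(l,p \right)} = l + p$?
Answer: $-2$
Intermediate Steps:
$q{\left(s,T \right)} = T s$ ($q{\left(s,T \right)} = T s + 0 = T s$)
$- 2 w{\left(3,-2 \right)} + q{\left(-3,0 \right)} = - 2 \left(3 - 2\right) + 0 \left(-3\right) = \left(-2\right) 1 + 0 = -2 + 0 = -2$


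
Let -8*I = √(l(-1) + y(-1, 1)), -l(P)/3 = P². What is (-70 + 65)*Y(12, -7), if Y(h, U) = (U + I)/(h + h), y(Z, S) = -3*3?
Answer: 35/24 + 5*I*√3/96 ≈ 1.4583 + 0.090211*I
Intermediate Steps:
y(Z, S) = -9
l(P) = -3*P²
I = -I*√3/4 (I = -√(-3*(-1)² - 9)/8 = -√(-3*1 - 9)/8 = -√(-3 - 9)/8 = -I*√3/4 ≈ -0.43301*I)
Y(h, U) = (U - I*√3/4)/(2*h) (Y(h, U) = (U - I*√3/4)/(h + h) = (U - I*√3/4)/((2*h)) = (U - I*√3/4)*(1/(2*h)) = (U - I*√3/4)/(2*h))
(-70 + 65)*Y(12, -7) = (-70 + 65)*((⅛)*(4*(-7) - I*√3)/12) = -5*(-28 - I*√3)/(8*12) = -5*(-7/24 - I*√3/96) = 35/24 + 5*I*√3/96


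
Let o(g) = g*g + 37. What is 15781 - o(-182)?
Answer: -17380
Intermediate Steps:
o(g) = 37 + g² (o(g) = g² + 37 = 37 + g²)
15781 - o(-182) = 15781 - (37 + (-182)²) = 15781 - (37 + 33124) = 15781 - 1*33161 = 15781 - 33161 = -17380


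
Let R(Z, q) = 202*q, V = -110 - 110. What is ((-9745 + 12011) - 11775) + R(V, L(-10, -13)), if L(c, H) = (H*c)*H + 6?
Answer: -349677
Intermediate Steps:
V = -220
L(c, H) = 6 + c*H² (L(c, H) = c*H² + 6 = 6 + c*H²)
((-9745 + 12011) - 11775) + R(V, L(-10, -13)) = ((-9745 + 12011) - 11775) + 202*(6 - 10*(-13)²) = (2266 - 11775) + 202*(6 - 10*169) = -9509 + 202*(6 - 1690) = -9509 + 202*(-1684) = -9509 - 340168 = -349677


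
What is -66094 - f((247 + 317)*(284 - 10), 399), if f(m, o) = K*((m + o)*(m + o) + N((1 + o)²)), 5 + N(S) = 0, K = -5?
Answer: 120024205006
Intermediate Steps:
N(S) = -5 (N(S) = -5 + 0 = -5)
f(m, o) = 25 - 5*(m + o)² (f(m, o) = -5*((m + o)*(m + o) - 5) = -5*((m + o)² - 5) = -5*(-5 + (m + o)²) = 25 - 5*(m + o)²)
-66094 - f((247 + 317)*(284 - 10), 399) = -66094 - (25 - 5*((247 + 317)*(284 - 10) + 399)²) = -66094 - (25 - 5*(564*274 + 399)²) = -66094 - (25 - 5*(154536 + 399)²) = -66094 - (25 - 5*154935²) = -66094 - (25 - 5*24004854225) = -66094 - (25 - 120024271125) = -66094 - 1*(-120024271100) = -66094 + 120024271100 = 120024205006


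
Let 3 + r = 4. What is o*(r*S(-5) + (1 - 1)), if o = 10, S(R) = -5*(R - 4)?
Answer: 450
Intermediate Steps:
S(R) = 20 - 5*R (S(R) = -5*(-4 + R) = 20 - 5*R)
r = 1 (r = -3 + 4 = 1)
o*(r*S(-5) + (1 - 1)) = 10*(1*(20 - 5*(-5)) + (1 - 1)) = 10*(1*(20 + 25) + 0) = 10*(1*45 + 0) = 10*(45 + 0) = 10*45 = 450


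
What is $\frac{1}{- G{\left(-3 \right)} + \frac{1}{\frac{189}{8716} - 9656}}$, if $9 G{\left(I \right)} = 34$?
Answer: $- \frac{757453563}{2861569682} \approx -0.2647$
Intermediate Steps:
$G{\left(I \right)} = \frac{34}{9}$ ($G{\left(I \right)} = \frac{1}{9} \cdot 34 = \frac{34}{9}$)
$\frac{1}{- G{\left(-3 \right)} + \frac{1}{\frac{189}{8716} - 9656}} = \frac{1}{\left(-1\right) \frac{34}{9} + \frac{1}{\frac{189}{8716} - 9656}} = \frac{1}{- \frac{34}{9} + \frac{1}{189 \cdot \frac{1}{8716} - 9656}} = \frac{1}{- \frac{34}{9} + \frac{1}{\frac{189}{8716} - 9656}} = \frac{1}{- \frac{34}{9} + \frac{1}{- \frac{84161507}{8716}}} = \frac{1}{- \frac{34}{9} - \frac{8716}{84161507}} = \frac{1}{- \frac{2861569682}{757453563}} = - \frac{757453563}{2861569682}$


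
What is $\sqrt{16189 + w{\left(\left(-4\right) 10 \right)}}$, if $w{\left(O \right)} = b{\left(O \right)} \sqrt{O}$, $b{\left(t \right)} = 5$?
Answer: $\sqrt{16189 + 10 i \sqrt{10}} \approx 127.24 + 0.124 i$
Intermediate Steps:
$w{\left(O \right)} = 5 \sqrt{O}$
$\sqrt{16189 + w{\left(\left(-4\right) 10 \right)}} = \sqrt{16189 + 5 \sqrt{\left(-4\right) 10}} = \sqrt{16189 + 5 \sqrt{-40}} = \sqrt{16189 + 5 \cdot 2 i \sqrt{10}} = \sqrt{16189 + 10 i \sqrt{10}}$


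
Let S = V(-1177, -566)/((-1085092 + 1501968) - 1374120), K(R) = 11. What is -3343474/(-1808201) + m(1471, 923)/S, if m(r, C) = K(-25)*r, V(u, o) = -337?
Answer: 28007525065460702/609363737 ≈ 4.5962e+7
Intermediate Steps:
S = 337/957244 (S = -337/((-1085092 + 1501968) - 1374120) = -337/(416876 - 1374120) = -337/(-957244) = -337*(-1/957244) = 337/957244 ≈ 0.00035205)
m(r, C) = 11*r
-3343474/(-1808201) + m(1471, 923)/S = -3343474/(-1808201) + (11*1471)/(337/957244) = -3343474*(-1/1808201) + 16181*(957244/337) = 3343474/1808201 + 15489165164/337 = 28007525065460702/609363737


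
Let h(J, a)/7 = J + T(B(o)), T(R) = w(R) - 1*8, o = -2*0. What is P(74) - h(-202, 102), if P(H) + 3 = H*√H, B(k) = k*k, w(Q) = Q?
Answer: 1467 + 74*√74 ≈ 2103.6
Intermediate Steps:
o = 0
B(k) = k²
T(R) = -8 + R (T(R) = R - 1*8 = R - 8 = -8 + R)
h(J, a) = -56 + 7*J (h(J, a) = 7*(J + (-8 + 0²)) = 7*(J + (-8 + 0)) = 7*(J - 8) = 7*(-8 + J) = -56 + 7*J)
P(H) = -3 + H^(3/2) (P(H) = -3 + H*√H = -3 + H^(3/2))
P(74) - h(-202, 102) = (-3 + 74^(3/2)) - (-56 + 7*(-202)) = (-3 + 74*√74) - (-56 - 1414) = (-3 + 74*√74) - 1*(-1470) = (-3 + 74*√74) + 1470 = 1467 + 74*√74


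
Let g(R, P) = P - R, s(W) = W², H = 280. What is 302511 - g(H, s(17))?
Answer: 302502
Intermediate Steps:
302511 - g(H, s(17)) = 302511 - (17² - 1*280) = 302511 - (289 - 280) = 302511 - 1*9 = 302511 - 9 = 302502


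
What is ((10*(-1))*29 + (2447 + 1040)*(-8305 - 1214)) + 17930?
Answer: -33175113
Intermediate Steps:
((10*(-1))*29 + (2447 + 1040)*(-8305 - 1214)) + 17930 = (-10*29 + 3487*(-9519)) + 17930 = (-290 - 33192753) + 17930 = -33193043 + 17930 = -33175113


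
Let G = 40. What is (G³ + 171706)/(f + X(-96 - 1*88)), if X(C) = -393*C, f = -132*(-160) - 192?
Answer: 117853/46620 ≈ 2.5280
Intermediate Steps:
f = 20928 (f = 21120 - 192 = 20928)
(G³ + 171706)/(f + X(-96 - 1*88)) = (40³ + 171706)/(20928 - 393*(-96 - 1*88)) = (64000 + 171706)/(20928 - 393*(-96 - 88)) = 235706/(20928 - 393*(-184)) = 235706/(20928 + 72312) = 235706/93240 = 235706*(1/93240) = 117853/46620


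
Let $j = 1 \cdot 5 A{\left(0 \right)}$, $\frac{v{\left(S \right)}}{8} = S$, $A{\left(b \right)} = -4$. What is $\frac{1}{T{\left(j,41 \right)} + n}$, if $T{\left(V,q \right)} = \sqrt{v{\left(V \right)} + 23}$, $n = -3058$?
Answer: $- \frac{3058}{9351501} - \frac{i \sqrt{137}}{9351501} \approx -0.00032701 - 1.2516 \cdot 10^{-6} i$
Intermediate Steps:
$v{\left(S \right)} = 8 S$
$j = -20$ ($j = 1 \cdot 5 \left(-4\right) = 5 \left(-4\right) = -20$)
$T{\left(V,q \right)} = \sqrt{23 + 8 V}$ ($T{\left(V,q \right)} = \sqrt{8 V + 23} = \sqrt{23 + 8 V}$)
$\frac{1}{T{\left(j,41 \right)} + n} = \frac{1}{\sqrt{23 + 8 \left(-20\right)} - 3058} = \frac{1}{\sqrt{23 - 160} - 3058} = \frac{1}{\sqrt{-137} - 3058} = \frac{1}{i \sqrt{137} - 3058} = \frac{1}{-3058 + i \sqrt{137}}$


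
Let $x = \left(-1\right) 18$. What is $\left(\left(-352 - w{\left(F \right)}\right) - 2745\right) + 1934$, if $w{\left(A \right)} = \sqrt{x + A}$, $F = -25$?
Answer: $-1163 - i \sqrt{43} \approx -1163.0 - 6.5574 i$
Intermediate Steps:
$x = -18$
$w{\left(A \right)} = \sqrt{-18 + A}$
$\left(\left(-352 - w{\left(F \right)}\right) - 2745\right) + 1934 = \left(\left(-352 - \sqrt{-18 - 25}\right) - 2745\right) + 1934 = \left(\left(-352 - \sqrt{-43}\right) - 2745\right) + 1934 = \left(\left(-352 - i \sqrt{43}\right) - 2745\right) + 1934 = \left(-3097 - i \sqrt{43}\right) + 1934 = -1163 - i \sqrt{43}$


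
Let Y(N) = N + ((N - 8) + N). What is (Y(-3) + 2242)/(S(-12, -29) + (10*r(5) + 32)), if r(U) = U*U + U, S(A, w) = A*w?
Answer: 445/136 ≈ 3.2721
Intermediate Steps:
r(U) = U + U**2 (r(U) = U**2 + U = U + U**2)
Y(N) = -8 + 3*N (Y(N) = N + ((-8 + N) + N) = N + (-8 + 2*N) = -8 + 3*N)
(Y(-3) + 2242)/(S(-12, -29) + (10*r(5) + 32)) = ((-8 + 3*(-3)) + 2242)/(-12*(-29) + (10*(5*(1 + 5)) + 32)) = ((-8 - 9) + 2242)/(348 + (10*(5*6) + 32)) = (-17 + 2242)/(348 + (10*30 + 32)) = 2225/(348 + (300 + 32)) = 2225/(348 + 332) = 2225/680 = 2225*(1/680) = 445/136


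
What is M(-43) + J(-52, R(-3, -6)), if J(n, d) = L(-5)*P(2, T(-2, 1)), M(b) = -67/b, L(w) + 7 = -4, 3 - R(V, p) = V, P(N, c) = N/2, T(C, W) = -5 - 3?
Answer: -406/43 ≈ -9.4419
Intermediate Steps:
T(C, W) = -8
P(N, c) = N/2 (P(N, c) = N*(1/2) = N/2)
R(V, p) = 3 - V
L(w) = -11 (L(w) = -7 - 4 = -11)
J(n, d) = -11 (J(n, d) = -11*2/2 = -11*1 = -11)
M(-43) + J(-52, R(-3, -6)) = -67/(-43) - 11 = -67*(-1/43) - 11 = 67/43 - 11 = -406/43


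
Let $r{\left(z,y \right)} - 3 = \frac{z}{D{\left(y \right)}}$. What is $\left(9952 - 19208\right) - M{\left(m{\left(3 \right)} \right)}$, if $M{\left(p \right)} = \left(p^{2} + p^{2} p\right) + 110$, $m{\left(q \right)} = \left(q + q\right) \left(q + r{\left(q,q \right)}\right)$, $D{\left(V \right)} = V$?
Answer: $-85218$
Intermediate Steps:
$r{\left(z,y \right)} = 3 + \frac{z}{y}$
$m{\left(q \right)} = 2 q \left(4 + q\right)$ ($m{\left(q \right)} = \left(q + q\right) \left(q + \left(3 + \frac{q}{q}\right)\right) = 2 q \left(q + \left(3 + 1\right)\right) = 2 q \left(q + 4\right) = 2 q \left(4 + q\right)$)
$M{\left(p \right)} = 110 + p^{2} + p^{3}$ ($M{\left(p \right)} = \left(p^{2} + p^{3}\right) + 110 = 110 + p^{2} + p^{3}$)
$\left(9952 - 19208\right) - M{\left(m{\left(3 \right)} \right)} = \left(9952 - 19208\right) - \left(110 + \left(2 \cdot 3 \left(4 + 3\right)\right)^{2} + \left(2 \cdot 3 \left(4 + 3\right)\right)^{3}\right) = \left(9952 - 19208\right) - \left(110 + \left(2 \cdot 3 \cdot 7\right)^{2} + \left(2 \cdot 3 \cdot 7\right)^{3}\right) = -9256 - \left(110 + 42^{2} + 42^{3}\right) = -9256 - \left(110 + 1764 + 74088\right) = -9256 - 75962 = -85218$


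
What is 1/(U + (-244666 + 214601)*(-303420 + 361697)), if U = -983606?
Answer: -1/1753081611 ≈ -5.7042e-10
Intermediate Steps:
1/(U + (-244666 + 214601)*(-303420 + 361697)) = 1/(-983606 + (-244666 + 214601)*(-303420 + 361697)) = 1/(-983606 - 30065*58277) = 1/(-983606 - 1752098005) = 1/(-1753081611) = -1/1753081611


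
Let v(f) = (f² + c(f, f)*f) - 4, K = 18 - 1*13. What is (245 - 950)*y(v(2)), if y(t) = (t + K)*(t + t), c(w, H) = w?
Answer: -50760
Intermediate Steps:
K = 5 (K = 18 - 13 = 5)
v(f) = -4 + 2*f² (v(f) = (f² + f*f) - 4 = (f² + f²) - 4 = 2*f² - 4 = -4 + 2*f²)
y(t) = 2*t*(5 + t) (y(t) = (t + 5)*(t + t) = (5 + t)*(2*t) = 2*t*(5 + t))
(245 - 950)*y(v(2)) = (245 - 950)*(2*(-4 + 2*2²)*(5 + (-4 + 2*2²))) = -1410*(-4 + 2*4)*(5 + (-4 + 2*4)) = -1410*(-4 + 8)*(5 + (-4 + 8)) = -1410*4*(5 + 4) = -1410*4*9 = -705*72 = -50760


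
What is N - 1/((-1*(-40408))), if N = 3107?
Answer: 125547655/40408 ≈ 3107.0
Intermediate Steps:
N - 1/((-1*(-40408))) = 3107 - 1/((-1*(-40408))) = 3107 - 1/40408 = 125547655/40408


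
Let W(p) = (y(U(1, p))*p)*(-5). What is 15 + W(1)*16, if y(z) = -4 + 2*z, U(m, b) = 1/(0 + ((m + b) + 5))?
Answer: 2185/7 ≈ 312.14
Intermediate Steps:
U(m, b) = 1/(5 + b + m) (U(m, b) = 1/(0 + ((b + m) + 5)) = 1/(0 + (5 + b + m)) = 1/(5 + b + m))
W(p) = -5*p*(-4 + 2/(6 + p)) (W(p) = ((-4 + 2/(5 + p + 1))*p)*(-5) = ((-4 + 2/(6 + p))*p)*(-5) = (p*(-4 + 2/(6 + p)))*(-5) = -5*p*(-4 + 2/(6 + p)))
15 + W(1)*16 = 15 + (10*1*(11 + 2*1)/(6 + 1))*16 = 15 + (10*1*(11 + 2)/7)*16 = 15 + (10*1*(⅐)*13)*16 = 15 + (130/7)*16 = 15 + 2080/7 = 2185/7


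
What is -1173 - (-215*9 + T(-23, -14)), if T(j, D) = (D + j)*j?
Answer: -89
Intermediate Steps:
T(j, D) = j*(D + j)
-1173 - (-215*9 + T(-23, -14)) = -1173 - (-215*9 - 23*(-14 - 23)) = -1173 - (-1935 - 23*(-37)) = -1173 - (-1935 + 851) = -1173 - 1*(-1084) = -1173 + 1084 = -89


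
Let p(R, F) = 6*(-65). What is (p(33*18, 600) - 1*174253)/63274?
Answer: -174643/63274 ≈ -2.7601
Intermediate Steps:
p(R, F) = -390
(p(33*18, 600) - 1*174253)/63274 = (-390 - 1*174253)/63274 = (-390 - 174253)*(1/63274) = -174643*1/63274 = -174643/63274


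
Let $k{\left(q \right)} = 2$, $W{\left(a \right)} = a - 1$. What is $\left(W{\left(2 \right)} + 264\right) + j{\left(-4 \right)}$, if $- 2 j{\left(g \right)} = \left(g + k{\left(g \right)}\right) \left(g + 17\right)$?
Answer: $278$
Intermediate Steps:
$W{\left(a \right)} = -1 + a$ ($W{\left(a \right)} = a - 1 = -1 + a$)
$j{\left(g \right)} = - \frac{\left(2 + g\right) \left(17 + g\right)}{2}$ ($j{\left(g \right)} = - \frac{\left(g + 2\right) \left(g + 17\right)}{2} = - \frac{\left(2 + g\right) \left(17 + g\right)}{2}$)
$\left(W{\left(2 \right)} + 264\right) + j{\left(-4 \right)} = \left(\left(-1 + 2\right) + 264\right) - \left(-21 + 8\right) = \left(1 + 264\right) - -13 = 265 - -13 = 265 + 13 = 278$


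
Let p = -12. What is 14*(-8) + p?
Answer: -124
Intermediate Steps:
14*(-8) + p = 14*(-8) - 12 = -112 - 12 = -124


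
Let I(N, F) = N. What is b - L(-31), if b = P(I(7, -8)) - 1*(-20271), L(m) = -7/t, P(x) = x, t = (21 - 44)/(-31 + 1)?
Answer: 466604/23 ≈ 20287.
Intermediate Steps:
t = 23/30 (t = -23/(-30) = -23*(-1/30) = 23/30 ≈ 0.76667)
L(m) = -210/23 (L(m) = -7/23/30 = -7*30/23 = -210/23)
b = 20278 (b = 7 - 1*(-20271) = 7 + 20271 = 20278)
b - L(-31) = 20278 - 1*(-210/23) = 20278 + 210/23 = 466604/23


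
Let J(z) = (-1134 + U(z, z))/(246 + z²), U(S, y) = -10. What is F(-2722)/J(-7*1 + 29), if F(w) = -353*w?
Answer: -175358045/286 ≈ -6.1314e+5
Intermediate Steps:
J(z) = -1144/(246 + z²) (J(z) = (-1134 - 10)/(246 + z²) = -1144/(246 + z²))
F(-2722)/J(-7*1 + 29) = (-353*(-2722))/((-1144/(246 + (-7*1 + 29)²))) = 960866/((-1144/(246 + (-7 + 29)²))) = 960866/((-1144/(246 + 22²))) = 960866/((-1144/(246 + 484))) = 960866/((-1144/730)) = 960866/((-1144*1/730)) = 960866/(-572/365) = 960866*(-365/572) = -175358045/286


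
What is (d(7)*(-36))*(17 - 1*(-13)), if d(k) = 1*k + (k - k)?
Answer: -7560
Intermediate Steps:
d(k) = k (d(k) = k + 0 = k)
(d(7)*(-36))*(17 - 1*(-13)) = (7*(-36))*(17 - 1*(-13)) = -252*(17 + 13) = -252*30 = -7560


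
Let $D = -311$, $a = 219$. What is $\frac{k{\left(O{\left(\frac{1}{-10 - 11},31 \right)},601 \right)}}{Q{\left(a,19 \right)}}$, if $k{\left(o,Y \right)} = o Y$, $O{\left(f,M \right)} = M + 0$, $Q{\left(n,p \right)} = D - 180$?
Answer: $- \frac{18631}{491} \approx -37.945$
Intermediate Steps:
$Q{\left(n,p \right)} = -491$ ($Q{\left(n,p \right)} = -311 - 180 = -491$)
$O{\left(f,M \right)} = M$
$k{\left(o,Y \right)} = Y o$
$\frac{k{\left(O{\left(\frac{1}{-10 - 11},31 \right)},601 \right)}}{Q{\left(a,19 \right)}} = \frac{601 \cdot 31}{-491} = 18631 \left(- \frac{1}{491}\right) = - \frac{18631}{491}$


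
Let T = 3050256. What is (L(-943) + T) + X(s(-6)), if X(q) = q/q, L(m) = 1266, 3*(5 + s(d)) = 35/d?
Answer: 3051523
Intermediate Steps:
s(d) = -5 + 35/(3*d) (s(d) = -5 + (35/d)/3 = -5 + 35/(3*d))
X(q) = 1
(L(-943) + T) + X(s(-6)) = (1266 + 3050256) + 1 = 3051522 + 1 = 3051523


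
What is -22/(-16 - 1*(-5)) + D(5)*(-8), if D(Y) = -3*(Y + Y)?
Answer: 242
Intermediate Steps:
D(Y) = -6*Y
-22/(-16 - 1*(-5)) + D(5)*(-8) = -22/(-16 - 1*(-5)) - 6*5*(-8) = -22/(-16 + 5) - 30*(-8) = -22/(-11) + 240 = -22*(-1/11) + 240 = 2 + 240 = 242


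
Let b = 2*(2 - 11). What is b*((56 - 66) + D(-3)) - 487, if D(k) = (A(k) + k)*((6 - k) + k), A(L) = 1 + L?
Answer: 233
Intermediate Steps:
D(k) = 6 + 12*k (D(k) = ((1 + k) + k)*((6 - k) + k) = (1 + 2*k)*6 = 6 + 12*k)
b = -18 (b = 2*(-9) = -18)
b*((56 - 66) + D(-3)) - 487 = -18*((56 - 66) + (6 + 12*(-3))) - 487 = -18*(-10 + (6 - 36)) - 487 = -18*(-10 - 30) - 487 = -18*(-40) - 487 = 720 - 487 = 233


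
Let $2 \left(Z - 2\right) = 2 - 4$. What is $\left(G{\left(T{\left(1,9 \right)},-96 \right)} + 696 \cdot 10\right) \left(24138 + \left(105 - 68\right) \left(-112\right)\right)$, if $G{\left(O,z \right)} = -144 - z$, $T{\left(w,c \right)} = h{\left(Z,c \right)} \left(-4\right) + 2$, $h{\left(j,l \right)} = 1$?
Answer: $138198528$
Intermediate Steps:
$Z = 1$ ($Z = 2 + \frac{2 - 4}{2} = 2 + \frac{1}{2} \left(-2\right) = 2 - 1 = 1$)
$T{\left(w,c \right)} = -2$ ($T{\left(w,c \right)} = 1 \left(-4\right) + 2 = -4 + 2 = -2$)
$\left(G{\left(T{\left(1,9 \right)},-96 \right)} + 696 \cdot 10\right) \left(24138 + \left(105 - 68\right) \left(-112\right)\right) = \left(\left(-144 - -96\right) + 696 \cdot 10\right) \left(24138 + \left(105 - 68\right) \left(-112\right)\right) = \left(\left(-144 + 96\right) + 6960\right) \left(24138 + 37 \left(-112\right)\right) = \left(-48 + 6960\right) \left(24138 - 4144\right) = 6912 \cdot 19994 = 138198528$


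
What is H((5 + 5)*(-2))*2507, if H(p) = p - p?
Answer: 0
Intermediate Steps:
H(p) = 0
H((5 + 5)*(-2))*2507 = 0*2507 = 0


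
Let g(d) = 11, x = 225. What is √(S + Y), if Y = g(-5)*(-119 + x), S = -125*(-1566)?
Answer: 2*√49229 ≈ 443.75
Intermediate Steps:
S = 195750
Y = 1166 (Y = 11*(-119 + 225) = 11*106 = 1166)
√(S + Y) = √(195750 + 1166) = √196916 = 2*√49229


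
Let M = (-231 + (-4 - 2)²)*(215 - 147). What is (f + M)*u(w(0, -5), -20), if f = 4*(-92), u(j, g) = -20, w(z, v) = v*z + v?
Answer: 272560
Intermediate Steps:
w(z, v) = v + v*z
f = -368
M = -13260 (M = (-231 + (-6)²)*68 = (-231 + 36)*68 = -195*68 = -13260)
(f + M)*u(w(0, -5), -20) = (-368 - 13260)*(-20) = -13628*(-20) = 272560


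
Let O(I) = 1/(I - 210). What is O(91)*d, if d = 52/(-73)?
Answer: 52/8687 ≈ 0.0059860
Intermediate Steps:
O(I) = 1/(-210 + I)
d = -52/73 (d = 52*(-1/73) = -52/73 ≈ -0.71233)
O(91)*d = -52/73/(-210 + 91) = -52/73/(-119) = -1/119*(-52/73) = 52/8687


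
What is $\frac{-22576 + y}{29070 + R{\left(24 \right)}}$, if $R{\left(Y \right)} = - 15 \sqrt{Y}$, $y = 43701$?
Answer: $\frac{272935}{375582} + \frac{845 \sqrt{6}}{1126746} \approx 0.72854$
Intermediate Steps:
$\frac{-22576 + y}{29070 + R{\left(24 \right)}} = \frac{-22576 + 43701}{29070 - 15 \sqrt{24}} = \frac{21125}{29070 - 15 \cdot 2 \sqrt{6}} = \frac{21125}{29070 - 30 \sqrt{6}}$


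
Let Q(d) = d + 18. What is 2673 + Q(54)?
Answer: 2745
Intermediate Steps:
Q(d) = 18 + d
2673 + Q(54) = 2673 + (18 + 54) = 2673 + 72 = 2745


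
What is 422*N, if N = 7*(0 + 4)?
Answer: 11816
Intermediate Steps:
N = 28 (N = 7*4 = 28)
422*N = 422*28 = 11816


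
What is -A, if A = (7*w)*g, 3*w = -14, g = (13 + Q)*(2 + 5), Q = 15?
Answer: 19208/3 ≈ 6402.7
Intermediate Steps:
g = 196 (g = (13 + 15)*(2 + 5) = 28*7 = 196)
w = -14/3 (w = (1/3)*(-14) = -14/3 ≈ -4.6667)
A = -19208/3 (A = (7*(-14/3))*196 = -98/3*196 = -19208/3 ≈ -6402.7)
-A = -1*(-19208/3) = 19208/3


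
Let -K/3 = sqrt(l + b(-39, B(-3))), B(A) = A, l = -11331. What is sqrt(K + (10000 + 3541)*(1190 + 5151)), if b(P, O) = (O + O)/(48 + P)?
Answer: sqrt(85863481 - I*sqrt(101985)) ≈ 9266.3 - 0.02*I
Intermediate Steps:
b(P, O) = 2*O/(48 + P) (b(P, O) = (2*O)/(48 + P) = 2*O/(48 + P))
K = -I*sqrt(101985) (K = -3*sqrt(-11331 + 2*(-3)/(48 - 39)) = -3*sqrt(-11331 + 2*(-3)/9) = -3*sqrt(-11331 + 2*(-3)*(1/9)) = -3*sqrt(-11331 - 2/3) = -I*sqrt(101985) ≈ -319.35*I)
sqrt(K + (10000 + 3541)*(1190 + 5151)) = sqrt(-I*sqrt(101985) + (10000 + 3541)*(1190 + 5151)) = sqrt(-I*sqrt(101985) + 13541*6341) = sqrt(-I*sqrt(101985) + 85863481) = sqrt(85863481 - I*sqrt(101985))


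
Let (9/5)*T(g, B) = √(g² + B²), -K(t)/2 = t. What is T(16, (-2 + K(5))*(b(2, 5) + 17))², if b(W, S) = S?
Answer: 1748800/81 ≈ 21590.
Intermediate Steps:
K(t) = -2*t
T(g, B) = 5*√(B² + g²)/9 (T(g, B) = 5*√(g² + B²)/9 = 5*√(B² + g²)/9)
T(16, (-2 + K(5))*(b(2, 5) + 17))² = (5*√(((-2 - 2*5)*(5 + 17))² + 16²)/9)² = (5*√(((-2 - 10)*22)² + 256)/9)² = (5*√((-12*22)² + 256)/9)² = (5*√((-264)² + 256)/9)² = (5*√(69696 + 256)/9)² = (5*√69952/9)² = (5*(8*√1093)/9)² = (40*√1093/9)² = 1748800/81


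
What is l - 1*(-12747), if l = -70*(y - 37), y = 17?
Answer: 14147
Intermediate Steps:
l = 1400 (l = -70*(17 - 37) = -70*(-20) = 1400)
l - 1*(-12747) = 1400 - 1*(-12747) = 1400 + 12747 = 14147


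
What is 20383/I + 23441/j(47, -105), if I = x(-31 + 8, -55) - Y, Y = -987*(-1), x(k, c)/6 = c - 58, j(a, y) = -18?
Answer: -1459117/1110 ≈ -1314.5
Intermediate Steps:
x(k, c) = -348 + 6*c (x(k, c) = 6*(c - 58) = 6*(-58 + c) = -348 + 6*c)
Y = 987
I = -1665 (I = (-348 + 6*(-55)) - 1*987 = (-348 - 330) - 987 = -678 - 987 = -1665)
20383/I + 23441/j(47, -105) = 20383/(-1665) + 23441/(-18) = 20383*(-1/1665) + 23441*(-1/18) = -20383/1665 - 23441/18 = -1459117/1110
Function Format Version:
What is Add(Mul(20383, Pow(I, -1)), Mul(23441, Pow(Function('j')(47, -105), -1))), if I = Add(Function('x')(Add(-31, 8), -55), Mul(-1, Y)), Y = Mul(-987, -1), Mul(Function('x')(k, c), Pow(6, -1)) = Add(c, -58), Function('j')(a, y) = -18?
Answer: Rational(-1459117, 1110) ≈ -1314.5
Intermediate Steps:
Function('x')(k, c) = Add(-348, Mul(6, c)) (Function('x')(k, c) = Mul(6, Add(c, -58)) = Mul(6, Add(-58, c)) = Add(-348, Mul(6, c)))
Y = 987
I = -1665 (I = Add(Add(-348, Mul(6, -55)), Mul(-1, 987)) = Add(Add(-348, -330), -987) = Add(-678, -987) = -1665)
Add(Mul(20383, Pow(I, -1)), Mul(23441, Pow(Function('j')(47, -105), -1))) = Add(Mul(20383, Pow(-1665, -1)), Mul(23441, Pow(-18, -1))) = Add(Mul(20383, Rational(-1, 1665)), Mul(23441, Rational(-1, 18))) = Add(Rational(-20383, 1665), Rational(-23441, 18)) = Rational(-1459117, 1110)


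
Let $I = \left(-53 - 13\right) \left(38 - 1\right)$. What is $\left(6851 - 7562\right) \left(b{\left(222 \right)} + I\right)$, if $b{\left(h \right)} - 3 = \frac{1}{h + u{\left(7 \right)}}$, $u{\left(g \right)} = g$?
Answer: $\frac{397114830}{229} \approx 1.7341 \cdot 10^{6}$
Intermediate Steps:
$I = -2442$ ($I = \left(-66\right) 37 = -2442$)
$b{\left(h \right)} = 3 + \frac{1}{7 + h}$ ($b{\left(h \right)} = 3 + \frac{1}{h + 7} = 3 + \frac{1}{7 + h}$)
$\left(6851 - 7562\right) \left(b{\left(222 \right)} + I\right) = \left(6851 - 7562\right) \left(\frac{22 + 3 \cdot 222}{7 + 222} - 2442\right) = - 711 \left(\frac{22 + 666}{229} - 2442\right) = - 711 \left(\frac{1}{229} \cdot 688 - 2442\right) = - 711 \left(\frac{688}{229} - 2442\right) = \left(-711\right) \left(- \frac{558530}{229}\right) = \frac{397114830}{229}$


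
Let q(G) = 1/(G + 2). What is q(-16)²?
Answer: 1/196 ≈ 0.0051020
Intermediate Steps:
q(G) = 1/(2 + G)
q(-16)² = (1/(2 - 16))² = (1/(-14))² = (-1/14)² = 1/196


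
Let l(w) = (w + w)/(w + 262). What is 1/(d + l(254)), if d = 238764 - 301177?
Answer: -129/8051150 ≈ -1.6023e-5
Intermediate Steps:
d = -62413
l(w) = 2*w/(262 + w) (l(w) = (2*w)/(262 + w) = 2*w/(262 + w))
1/(d + l(254)) = 1/(-62413 + 2*254/(262 + 254)) = 1/(-62413 + 2*254/516) = 1/(-62413 + 2*254*(1/516)) = 1/(-62413 + 127/129) = 1/(-8051150/129) = -129/8051150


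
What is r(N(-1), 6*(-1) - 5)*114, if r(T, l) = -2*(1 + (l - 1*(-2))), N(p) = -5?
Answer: 1824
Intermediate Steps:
r(T, l) = -6 - 2*l (r(T, l) = -2*(1 + (l + 2)) = -2*(1 + (2 + l)) = -2*(3 + l) = -6 - 2*l)
r(N(-1), 6*(-1) - 5)*114 = (-6 - 2*(6*(-1) - 5))*114 = (-6 - 2*(-6 - 5))*114 = (-6 - 2*(-11))*114 = (-6 + 22)*114 = 16*114 = 1824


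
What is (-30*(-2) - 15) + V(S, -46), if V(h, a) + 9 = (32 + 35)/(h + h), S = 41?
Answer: 3019/82 ≈ 36.817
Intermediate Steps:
V(h, a) = -9 + 67/(2*h) (V(h, a) = -9 + (32 + 35)/(h + h) = -9 + 67/((2*h)) = -9 + 67*(1/(2*h)) = -9 + 67/(2*h))
(-30*(-2) - 15) + V(S, -46) = (-30*(-2) - 15) + (-9 + (67/2)/41) = (60 - 15) + (-9 + (67/2)*(1/41)) = 45 + (-9 + 67/82) = 45 - 671/82 = 3019/82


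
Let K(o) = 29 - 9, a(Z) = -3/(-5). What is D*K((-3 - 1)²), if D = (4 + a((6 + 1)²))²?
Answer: 2116/5 ≈ 423.20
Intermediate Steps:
a(Z) = ⅗ (a(Z) = -3*(-⅕) = ⅗)
K(o) = 20
D = 529/25 (D = (4 + ⅗)² = (23/5)² = 529/25 ≈ 21.160)
D*K((-3 - 1)²) = (529/25)*20 = 2116/5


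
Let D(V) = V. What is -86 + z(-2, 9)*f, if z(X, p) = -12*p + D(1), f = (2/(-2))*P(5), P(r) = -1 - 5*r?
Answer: -2868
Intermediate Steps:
f = 26 (f = (2/(-2))*(-1 - 5*5) = (2*(-½))*(-1 - 25) = -1*(-26) = 26)
z(X, p) = 1 - 12*p (z(X, p) = -12*p + 1 = 1 - 12*p)
-86 + z(-2, 9)*f = -86 + (1 - 12*9)*26 = -86 + (1 - 108)*26 = -86 - 107*26 = -86 - 2782 = -2868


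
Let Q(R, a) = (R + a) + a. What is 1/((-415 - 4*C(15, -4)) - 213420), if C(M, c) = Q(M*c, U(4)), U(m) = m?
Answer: -1/213627 ≈ -4.6811e-6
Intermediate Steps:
Q(R, a) = R + 2*a
C(M, c) = 8 + M*c (C(M, c) = M*c + 2*4 = M*c + 8 = 8 + M*c)
1/((-415 - 4*C(15, -4)) - 213420) = 1/((-415 - 4*(8 + 15*(-4))) - 213420) = 1/((-415 - 4*(8 - 60)) - 213420) = 1/((-415 - 4*(-52)) - 213420) = 1/((-415 + 208) - 213420) = 1/(-207 - 213420) = 1/(-213627) = -1/213627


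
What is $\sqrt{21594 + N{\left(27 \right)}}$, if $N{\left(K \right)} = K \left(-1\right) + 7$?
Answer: $\sqrt{21574} \approx 146.88$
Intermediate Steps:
$N{\left(K \right)} = 7 - K$ ($N{\left(K \right)} = - K + 7 = 7 - K$)
$\sqrt{21594 + N{\left(27 \right)}} = \sqrt{21594 + \left(7 - 27\right)} = \sqrt{21594 - 20} = \sqrt{21574}$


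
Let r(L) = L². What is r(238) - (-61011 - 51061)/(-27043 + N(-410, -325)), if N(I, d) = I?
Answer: 1554935660/27453 ≈ 56640.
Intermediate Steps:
r(238) - (-61011 - 51061)/(-27043 + N(-410, -325)) = 238² - (-61011 - 51061)/(-27043 - 410) = 56644 - (-112072)/(-27453) = 56644 - (-112072)*(-1)/27453 = 56644 - 1*112072/27453 = 56644 - 112072/27453 = 1554935660/27453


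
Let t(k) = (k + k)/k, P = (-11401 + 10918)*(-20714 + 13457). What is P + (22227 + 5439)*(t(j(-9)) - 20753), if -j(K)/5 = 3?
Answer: -570592035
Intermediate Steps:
j(K) = -15 (j(K) = -5*3 = -15)
P = 3505131 (P = -483*(-7257) = 3505131)
t(k) = 2 (t(k) = (2*k)/k = 2)
P + (22227 + 5439)*(t(j(-9)) - 20753) = 3505131 + (22227 + 5439)*(2 - 20753) = 3505131 + 27666*(-20751) = 3505131 - 574097166 = -570592035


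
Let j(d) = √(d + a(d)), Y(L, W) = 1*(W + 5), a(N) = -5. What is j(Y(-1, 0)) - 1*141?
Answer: -141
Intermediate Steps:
Y(L, W) = 5 + W (Y(L, W) = 1*(5 + W) = 5 + W)
j(d) = √(-5 + d) (j(d) = √(d - 5) = √(-5 + d))
j(Y(-1, 0)) - 1*141 = √(-5 + (5 + 0)) - 1*141 = √(-5 + 5) - 141 = √0 - 141 = 0 - 141 = -141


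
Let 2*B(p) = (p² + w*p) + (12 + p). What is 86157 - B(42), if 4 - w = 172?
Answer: 88776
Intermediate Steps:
w = -168 (w = 4 - 1*172 = 4 - 172 = -168)
B(p) = 6 + p²/2 - 167*p/2 (B(p) = ((p² - 168*p) + (12 + p))/2 = (12 + p² - 167*p)/2 = 6 + p²/2 - 167*p/2)
86157 - B(42) = 86157 - (6 + (½)*42² - 167/2*42) = 86157 - (6 + (½)*1764 - 3507) = 86157 - (6 + 882 - 3507) = 86157 - 1*(-2619) = 86157 + 2619 = 88776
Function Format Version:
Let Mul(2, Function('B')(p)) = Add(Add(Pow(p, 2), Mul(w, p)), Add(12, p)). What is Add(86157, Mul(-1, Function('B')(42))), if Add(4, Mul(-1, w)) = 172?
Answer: 88776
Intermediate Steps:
w = -168 (w = Add(4, Mul(-1, 172)) = Add(4, -172) = -168)
Function('B')(p) = Add(6, Mul(Rational(1, 2), Pow(p, 2)), Mul(Rational(-167, 2), p)) (Function('B')(p) = Mul(Rational(1, 2), Add(Add(Pow(p, 2), Mul(-168, p)), Add(12, p))) = Mul(Rational(1, 2), Add(12, Pow(p, 2), Mul(-167, p))) = Add(6, Mul(Rational(1, 2), Pow(p, 2)), Mul(Rational(-167, 2), p)))
Add(86157, Mul(-1, Function('B')(42))) = Add(86157, Mul(-1, Add(6, Mul(Rational(1, 2), Pow(42, 2)), Mul(Rational(-167, 2), 42)))) = Add(86157, Mul(-1, Add(6, Mul(Rational(1, 2), 1764), -3507))) = Add(86157, Mul(-1, Add(6, 882, -3507))) = Add(86157, Mul(-1, -2619)) = Add(86157, 2619) = 88776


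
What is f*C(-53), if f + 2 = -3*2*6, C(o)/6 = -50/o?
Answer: -11400/53 ≈ -215.09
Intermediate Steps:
C(o) = -300/o (C(o) = 6*(-50/o) = -300/o)
f = -38 (f = -2 - 3*2*6 = -2 - 6*6 = -2 - 36 = -38)
f*C(-53) = -(-11400)/(-53) = -(-11400)*(-1)/53 = -38*300/53 = -11400/53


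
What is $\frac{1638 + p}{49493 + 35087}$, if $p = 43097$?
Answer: $\frac{8947}{16916} \approx 0.52891$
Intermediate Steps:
$\frac{1638 + p}{49493 + 35087} = \frac{1638 + 43097}{49493 + 35087} = \frac{44735}{84580} = 44735 \cdot \frac{1}{84580} = \frac{8947}{16916}$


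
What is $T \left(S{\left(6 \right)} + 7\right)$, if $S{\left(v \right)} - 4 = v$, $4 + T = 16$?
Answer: $204$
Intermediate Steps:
$T = 12$ ($T = -4 + 16 = 12$)
$S{\left(v \right)} = 4 + v$
$T \left(S{\left(6 \right)} + 7\right) = 12 \left(\left(4 + 6\right) + 7\right) = 12 \left(10 + 7\right) = 12 \cdot 17 = 204$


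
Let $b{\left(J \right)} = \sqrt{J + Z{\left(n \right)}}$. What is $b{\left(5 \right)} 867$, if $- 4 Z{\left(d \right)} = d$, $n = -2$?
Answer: $\frac{867 \sqrt{22}}{2} \approx 2033.3$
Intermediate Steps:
$Z{\left(d \right)} = - \frac{d}{4}$
$b{\left(J \right)} = \sqrt{\frac{1}{2} + J}$ ($b{\left(J \right)} = \sqrt{J - - \frac{1}{2}} = \sqrt{J + \frac{1}{2}} = \sqrt{\frac{1}{2} + J}$)
$b{\left(5 \right)} 867 = \frac{\sqrt{2 + 4 \cdot 5}}{2} \cdot 867 = \frac{\sqrt{2 + 20}}{2} \cdot 867 = \frac{\sqrt{22}}{2} \cdot 867 = \frac{867 \sqrt{22}}{2}$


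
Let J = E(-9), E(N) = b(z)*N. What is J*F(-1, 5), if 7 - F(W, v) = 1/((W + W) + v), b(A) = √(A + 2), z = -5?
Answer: -60*I*√3 ≈ -103.92*I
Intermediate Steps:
b(A) = √(2 + A)
E(N) = I*N*√3 (E(N) = √(2 - 5)*N = √(-3)*N = (I*√3)*N = I*N*√3)
J = -9*I*√3 (J = I*(-9)*√3 = -9*I*√3 ≈ -15.588*I)
F(W, v) = 7 - 1/(v + 2*W) (F(W, v) = 7 - 1/((W + W) + v) = 7 - 1/(2*W + v) = 7 - 1/(v + 2*W))
J*F(-1, 5) = (-9*I*√3)*((-1 + 7*5 + 14*(-1))/(5 + 2*(-1))) = (-9*I*√3)*((-1 + 35 - 14)/(5 - 2)) = (-9*I*√3)*(20/3) = (-9*I*√3)*((⅓)*20) = -9*I*√3*(20/3) = -60*I*√3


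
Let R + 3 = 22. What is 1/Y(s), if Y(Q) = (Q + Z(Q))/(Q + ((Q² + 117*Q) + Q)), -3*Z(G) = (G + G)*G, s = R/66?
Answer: 23619/160 ≈ 147.62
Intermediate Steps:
R = 19 (R = -3 + 22 = 19)
s = 19/66 ≈ 0.28788
Z(G) = -2*G²/3 (Z(G) = -(G + G)*G/3 = -2*G*G/3 = -2*G²/3)
Y(Q) = (Q - 2*Q²/3)/(Q² + 119*Q) (Y(Q) = (Q - 2*Q²/3)/(Q + ((Q² + 117*Q) + Q)) = (Q - 2*Q²/3)/(Q + (Q² + 118*Q)) = (Q - 2*Q²/3)/(Q² + 119*Q))
1/Y(s) = 1/((3 - 2*19/66)/(3*(119 + 19/66))) = 1/((3 - 19/33)/(3*(7873/66))) = 1/((⅓)*(66/7873)*(80/33)) = 1/(160/23619) = 23619/160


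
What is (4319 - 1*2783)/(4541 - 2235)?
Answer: 768/1153 ≈ 0.66609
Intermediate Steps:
(4319 - 1*2783)/(4541 - 2235) = (4319 - 2783)/2306 = 1536*(1/2306) = 768/1153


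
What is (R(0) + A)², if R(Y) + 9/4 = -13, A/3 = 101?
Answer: 1324801/16 ≈ 82800.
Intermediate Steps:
A = 303 (A = 3*101 = 303)
R(Y) = -61/4 (R(Y) = -9/4 - 13 = -61/4)
(R(0) + A)² = (-61/4 + 303)² = (1151/4)² = 1324801/16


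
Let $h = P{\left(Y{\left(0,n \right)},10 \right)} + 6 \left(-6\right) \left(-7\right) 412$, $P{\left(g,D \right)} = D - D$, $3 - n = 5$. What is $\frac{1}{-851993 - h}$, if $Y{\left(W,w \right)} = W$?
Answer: $- \frac{1}{955817} \approx -1.0462 \cdot 10^{-6}$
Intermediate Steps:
$n = -2$ ($n = 3 - 5 = -2$)
$P{\left(g,D \right)} = 0$
$h = 103824$ ($h = 0 + 6 \left(-6\right) \left(-7\right) 412 = 0 + \left(-36\right) \left(-7\right) 412 = 0 + 252 \cdot 412 = 0 + 103824 = 103824$)
$\frac{1}{-851993 - h} = \frac{1}{-851993 - 103824} = \frac{1}{-955817} = - \frac{1}{955817}$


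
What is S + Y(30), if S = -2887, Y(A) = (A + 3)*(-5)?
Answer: -3052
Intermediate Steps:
Y(A) = -15 - 5*A (Y(A) = (3 + A)*(-5) = -15 - 5*A)
S + Y(30) = -2887 + (-15 - 5*30) = -2887 + (-15 - 150) = -2887 - 165 = -3052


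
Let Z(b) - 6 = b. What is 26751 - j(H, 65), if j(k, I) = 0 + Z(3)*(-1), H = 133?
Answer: 26760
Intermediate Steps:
Z(b) = 6 + b
j(k, I) = -9 (j(k, I) = 0 + (6 + 3)*(-1) = 0 + 9*(-1) = 0 - 9 = -9)
26751 - j(H, 65) = 26751 - 1*(-9) = 26751 + 9 = 26760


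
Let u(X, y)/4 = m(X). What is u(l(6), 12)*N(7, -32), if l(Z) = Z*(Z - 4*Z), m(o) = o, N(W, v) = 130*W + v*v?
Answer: -835488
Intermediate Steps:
N(W, v) = v**2 + 130*W (N(W, v) = 130*W + v**2 = v**2 + 130*W)
l(Z) = -3*Z**2 (l(Z) = Z*(-3*Z) = -3*Z**2)
u(X, y) = 4*X
u(l(6), 12)*N(7, -32) = (4*(-3*6**2))*((-32)**2 + 130*7) = (4*(-3*36))*(1024 + 910) = (4*(-108))*1934 = -432*1934 = -835488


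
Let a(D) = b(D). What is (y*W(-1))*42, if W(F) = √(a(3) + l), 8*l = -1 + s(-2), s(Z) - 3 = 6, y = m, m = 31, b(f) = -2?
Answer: 1302*I ≈ 1302.0*I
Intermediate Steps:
y = 31
s(Z) = 9 (s(Z) = 3 + 6 = 9)
a(D) = -2
l = 1 (l = (-1 + 9)/8 = (⅛)*8 = 1)
W(F) = I (W(F) = √(-2 + 1) = √(-1) = I)
(y*W(-1))*42 = (31*I)*42 = 1302*I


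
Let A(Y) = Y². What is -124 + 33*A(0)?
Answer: -124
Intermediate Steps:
-124 + 33*A(0) = -124 + 33*0² = -124 + 33*0 = -124 + 0 = -124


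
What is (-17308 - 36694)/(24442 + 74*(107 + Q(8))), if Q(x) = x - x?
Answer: -27001/16180 ≈ -1.6688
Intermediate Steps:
Q(x) = 0
(-17308 - 36694)/(24442 + 74*(107 + Q(8))) = (-17308 - 36694)/(24442 + 74*(107 + 0)) = -54002/(24442 + 74*107) = -54002/(24442 + 7918) = -54002/32360 = -54002*1/32360 = -27001/16180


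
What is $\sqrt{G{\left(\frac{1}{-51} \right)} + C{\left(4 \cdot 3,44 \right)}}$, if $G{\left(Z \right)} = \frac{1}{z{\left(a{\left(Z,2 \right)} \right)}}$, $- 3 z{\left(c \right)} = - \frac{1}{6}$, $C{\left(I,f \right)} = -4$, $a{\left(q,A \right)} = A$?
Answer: $\sqrt{14} \approx 3.7417$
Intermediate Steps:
$z{\left(c \right)} = \frac{1}{18}$ ($z{\left(c \right)} = - \frac{\left(-1\right) \frac{1}{6}}{3} = \left(- \frac{1}{3}\right) \left(- \frac{1}{6}\right) = \frac{1}{18}$)
$G{\left(Z \right)} = 18$ ($G{\left(Z \right)} = \frac{1}{\frac{1}{18}} = 18$)
$\sqrt{G{\left(\frac{1}{-51} \right)} + C{\left(4 \cdot 3,44 \right)}} = \sqrt{18 - 4} = \sqrt{14}$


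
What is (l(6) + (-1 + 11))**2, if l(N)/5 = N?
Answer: 1600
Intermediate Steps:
l(N) = 5*N
(l(6) + (-1 + 11))**2 = (5*6 + (-1 + 11))**2 = (30 + 10)**2 = 40**2 = 1600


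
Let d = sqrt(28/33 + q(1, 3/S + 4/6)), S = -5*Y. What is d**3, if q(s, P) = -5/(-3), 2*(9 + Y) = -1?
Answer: 83*sqrt(2739)/1089 ≈ 3.9888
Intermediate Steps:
Y = -19/2 (Y = -9 + (1/2)*(-1) = -9 - 1/2 = -19/2 ≈ -9.5000)
S = 95/2 (S = -5*(-19/2) = 95/2 ≈ 47.500)
q(s, P) = 5/3 (q(s, P) = -5*(-1/3) = 5/3)
d = sqrt(2739)/33 (d = sqrt(28/33 + 5/3) = sqrt(83/33) = sqrt(2739)/33 ≈ 1.5859)
d**3 = (sqrt(2739)/33)**3 = 83*sqrt(2739)/1089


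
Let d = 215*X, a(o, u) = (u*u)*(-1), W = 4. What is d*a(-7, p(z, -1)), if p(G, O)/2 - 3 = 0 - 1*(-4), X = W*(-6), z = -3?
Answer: 1011360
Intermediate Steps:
X = -24 (X = 4*(-6) = -24)
p(G, O) = 14 (p(G, O) = 6 + 2*(0 - 1*(-4)) = 6 + 2*(0 + 4) = 6 + 2*4 = 6 + 8 = 14)
a(o, u) = -u² (a(o, u) = u²*(-1) = -u²)
d = -5160 (d = 215*(-24) = -5160)
d*a(-7, p(z, -1)) = -(-5160)*14² = -(-5160)*196 = -5160*(-196) = 1011360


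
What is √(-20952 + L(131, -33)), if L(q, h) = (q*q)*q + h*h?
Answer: 2*√557057 ≈ 1492.7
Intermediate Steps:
L(q, h) = h² + q³ (L(q, h) = q²*q + h² = q³ + h² = h² + q³)
√(-20952 + L(131, -33)) = √(-20952 + ((-33)² + 131³)) = √(-20952 + (1089 + 2248091)) = √(-20952 + 2249180) = √2228228 = 2*√557057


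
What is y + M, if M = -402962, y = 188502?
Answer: -214460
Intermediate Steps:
y + M = 188502 - 402962 = -214460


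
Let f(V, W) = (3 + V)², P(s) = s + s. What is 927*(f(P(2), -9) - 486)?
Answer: -405099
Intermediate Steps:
P(s) = 2*s
927*(f(P(2), -9) - 486) = 927*((3 + 2*2)² - 486) = 927*((3 + 4)² - 486) = 927*(7² - 486) = 927*(49 - 486) = 927*(-437) = -405099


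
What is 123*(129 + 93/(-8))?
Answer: 115497/8 ≈ 14437.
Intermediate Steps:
123*(129 + 93/(-8)) = 123*(129 + 93*(-⅛)) = 123*(129 - 93/8) = 123*(939/8) = 115497/8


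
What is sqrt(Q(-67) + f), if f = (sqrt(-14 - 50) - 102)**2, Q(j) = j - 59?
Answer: sqrt(10214 - 1632*I) ≈ 101.38 - 8.0486*I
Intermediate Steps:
Q(j) = -59 + j
f = (-102 + 8*I)**2 (f = (sqrt(-64) - 102)**2 = (8*I - 102)**2 = (-102 + 8*I)**2 ≈ 10340.0 - 1632.0*I)
sqrt(Q(-67) + f) = sqrt((-59 - 67) + (10340 - 1632*I)) = sqrt(-126 + (10340 - 1632*I)) = sqrt(10214 - 1632*I)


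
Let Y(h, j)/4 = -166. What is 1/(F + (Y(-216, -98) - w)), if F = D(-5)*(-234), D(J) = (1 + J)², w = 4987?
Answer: -1/9395 ≈ -0.00010644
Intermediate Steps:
Y(h, j) = -664 (Y(h, j) = 4*(-166) = -664)
F = -3744 (F = (1 - 5)²*(-234) = (-4)²*(-234) = 16*(-234) = -3744)
1/(F + (Y(-216, -98) - w)) = 1/(-3744 + (-664 - 1*4987)) = 1/(-3744 + (-664 - 4987)) = 1/(-3744 - 5651) = 1/(-9395) = -1/9395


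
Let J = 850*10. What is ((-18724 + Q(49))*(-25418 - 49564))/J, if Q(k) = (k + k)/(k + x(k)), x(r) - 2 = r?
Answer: 35097237141/212500 ≈ 1.6516e+5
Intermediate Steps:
J = 8500
x(r) = 2 + r
Q(k) = 2*k/(2 + 2*k) (Q(k) = (k + k)/(k + (2 + k)) = (2*k)/(2 + 2*k) = 2*k/(2 + 2*k))
((-18724 + Q(49))*(-25418 - 49564))/J = ((-18724 + 49/(1 + 49))*(-25418 - 49564))/8500 = ((-18724 + 49/50)*(-74982))*(1/8500) = -936151/50*(-74982)*(1/8500) = (35097237141/25)*(1/8500) = 35097237141/212500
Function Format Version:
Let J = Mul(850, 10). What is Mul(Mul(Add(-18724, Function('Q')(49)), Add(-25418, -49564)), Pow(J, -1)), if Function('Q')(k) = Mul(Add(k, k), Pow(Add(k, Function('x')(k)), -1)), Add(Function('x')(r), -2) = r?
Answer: Rational(35097237141, 212500) ≈ 1.6516e+5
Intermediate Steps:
J = 8500
Function('x')(r) = Add(2, r)
Function('Q')(k) = Mul(2, k, Pow(Add(2, Mul(2, k)), -1)) (Function('Q')(k) = Mul(Add(k, k), Pow(Add(k, Add(2, k)), -1)) = Mul(Mul(2, k), Pow(Add(2, Mul(2, k)), -1)) = Mul(2, k, Pow(Add(2, Mul(2, k)), -1)))
Mul(Mul(Add(-18724, Function('Q')(49)), Add(-25418, -49564)), Pow(J, -1)) = Mul(Mul(Add(-18724, Mul(49, Pow(Add(1, 49), -1))), Add(-25418, -49564)), Pow(8500, -1)) = Mul(Mul(Add(-18724, Mul(49, Pow(50, -1))), -74982), Rational(1, 8500)) = Mul(Mul(Add(-18724, Mul(49, Rational(1, 50))), -74982), Rational(1, 8500)) = Mul(Mul(Add(-18724, Rational(49, 50)), -74982), Rational(1, 8500)) = Mul(Mul(Rational(-936151, 50), -74982), Rational(1, 8500)) = Mul(Rational(35097237141, 25), Rational(1, 8500)) = Rational(35097237141, 212500)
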